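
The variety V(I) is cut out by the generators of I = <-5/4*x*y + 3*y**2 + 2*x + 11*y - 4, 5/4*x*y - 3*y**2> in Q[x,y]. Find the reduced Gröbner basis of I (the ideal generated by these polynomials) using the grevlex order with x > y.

G = {y**2 - 20/79*y, x + 11/2*y - 2}

f_1 = -5/4*x*y + 3*y**2 + 2*x + 11*y - 4, LT = x*y.
f_2 = 5/4*x*y - 3*y**2, LT = x*y.

S(f_1,f_2): lcm = x*y. S = -8/5*x - 44/5*y + 16/5.
  leading term x: no divisor's leading term divides it; move -8/5*x to the remainder.
  leading term y: no divisor's leading term divides it; move -44/5*y to the remainder.
  leading term 1: no divisor's leading term divides it; move 16/5 to the remainder.
  remainder -8/5*x - 44/5*y + 16/5 ≠ 0; add g_3 = -8/5*x - 44/5*y + 16/5 to the basis.

S(f_1,g_3): lcm = x*y. S = -79/10*y**2 - 8/5*x - 34/5*y + 16/5.
  leading term y**2: no divisor's leading term divides it; move -79/10*y**2 to the remainder.
  leading term x: subtract (1)·g_3 from -8/5*x - 34/5*y + 16/5 → 2*y
  leading term y: no divisor's leading term divides it; move 2*y to the remainder.
  remainder -79/10*y**2 + 2*y ≠ 0; add g_4 = -79/10*y**2 + 2*y to the basis.

The other S-polynomials (S(f_2,g_3), S(f_1,g_4), S(f_2,g_4), S(g_3,g_4)) all reduce to 0 modulo the current basis, so we have a Gröbner basis.
Inter-reduce: drop elements whose leading term is divisible by another's, tail-reduce, and make monic.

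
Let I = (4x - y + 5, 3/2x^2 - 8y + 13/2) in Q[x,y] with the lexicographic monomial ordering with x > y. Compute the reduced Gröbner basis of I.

f_1 = 4x - y + 5, LT = x.
f_2 = 3/2x^2 - 8y + 13/2, LT = x^2.

S(f_1,f_2): lcm = x^2. S = -1/4xy + 5/4x + 16/3y - 13/3.
  leading term xy: subtract (-1/16y)·f_1 from -1/4xy + 5/4x + 16/3y - 13/3 → 5/4x - 1/16y^2 + 271/48y - 13/3
  leading term x: subtract (5/16)·f_1 from 5/4x - 1/16y^2 + 271/48y - 13/3 → -1/16y^2 + 143/24y - 283/48
  leading term y^2: no divisor's leading term divides it; move -1/16y^2 to the remainder.
  leading term y: no divisor's leading term divides it; move 143/24y to the remainder.
  leading term 1: no divisor's leading term divides it; move -283/48 to the remainder.
  remainder -1/16y^2 + 143/24y - 283/48 ≠ 0; add g_3 = -1/16y^2 + 143/24y - 283/48 to the basis.

The other S-polynomials (S(f_1,g_3), S(f_2,g_3)) all reduce to 0 modulo the current basis, so we have a Gröbner basis.
Inter-reduce: drop elements whose leading term is divisible by another's, tail-reduce, and make monic.

G = {x - 1/4y + 5/4, y^2 - 286/3y + 283/3}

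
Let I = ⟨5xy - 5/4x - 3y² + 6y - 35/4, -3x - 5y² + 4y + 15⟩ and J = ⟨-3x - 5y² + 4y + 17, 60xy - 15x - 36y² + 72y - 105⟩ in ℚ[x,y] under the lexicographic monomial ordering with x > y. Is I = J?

No, the ideals differ.

Since reduced Gröbner bases are canonical representatives of ideals under a given ordering, it suffices to compute and compare them.
Buchberger on the first generating set:
f_1 = 5xy - 5/4x - 3y² + 6y - 35/4, LT = xy.
f_2 = -3x - 5y² + 4y + 15, LT = x.

S(f_1,f_2): lcm = xy. S = -¼x - 5/3y³ + 11/15y² + 31/5y - 7/4.
  reduce S modulo (f_1, f_2):
  remainder -5/3y³ + 23/20y² + 88/15y - 3 ≠ 0; add g_3 = -5/3y³ + 23/20y² + 88/15y - 3 to the basis.

The other S-polynomials (S(f_1,g_3), S(f_2,g_3)) all reduce to 0 modulo the current basis, so we have a Gröbner basis.
Inter-reduce: drop elements whose leading term is divisible by another's, tail-reduce, and make monic.
Reduced Gröbner basis: {x + 5/3y² - 4/3y - 5, y³ - 69/100y² - 88/25y + 9/5}.

Buchberger on the second generating set:
h_1 = -3x - 5y² + 4y + 17, LT = x.
h_2 = 60xy - 15x - 36y² + 72y - 105, LT = xy.

S(h_1,h_2): lcm = xy. S = ¼x + 5/3y³ - 11/15y² - 103/15y + 7/4.
  reduce S modulo (h_1, h_2):
  remainder 5/3y³ - 23/20y² - 98/15y + 19/6 ≠ 0; add k_3 = 5/3y³ - 23/20y² - 98/15y + 19/6 to the basis.

The other S-polynomials (S(h_1,k_3), S(h_2,k_3)) all reduce to 0 modulo the current basis, so we have a Gröbner basis.
Inter-reduce: drop elements whose leading term is divisible by another's, tail-reduce, and make monic.
Reduced Gröbner basis: {x + 5/3y² - 4/3y - 17/3, y³ - 69/100y² - 98/25y + 19/10}.

These differ, so the ideals are not equal.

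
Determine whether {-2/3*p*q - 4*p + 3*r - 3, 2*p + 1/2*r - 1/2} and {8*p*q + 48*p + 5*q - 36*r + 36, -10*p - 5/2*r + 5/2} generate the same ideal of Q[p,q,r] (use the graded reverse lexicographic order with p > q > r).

No, the ideals differ.

For a fixed monomial order, each ideal has a unique reduced Gröbner basis; comparing bases decides equality.
Buchberger on the first generating set:
f_1 = -2/3*p*q - 4*p + 3*r - 3, LT = p*q.
f_2 = 2*p + 1/2*r - 1/2, LT = p.

S(f_1,f_2): lcm = p*q. S = -1/4*q*r + 6*p + 1/4*q - 9/2*r + 9/2.
  leading term q*r: no divisor's leading term divides it; move -1/4*q*r to the remainder.
  leading term p: subtract (3)·f_2 from 6*p + 1/4*q - 9/2*r + 9/2 → 1/4*q - 6*r + 6
  leading term q: no divisor's leading term divides it; move 1/4*q to the remainder.
  leading term r: no divisor's leading term divides it; move -6*r to the remainder.
  leading term 1: no divisor's leading term divides it; move 6 to the remainder.
  remainder -1/4*q*r + 1/4*q - 6*r + 6 ≠ 0; add g_3 = -1/4*q*r + 1/4*q - 6*r + 6 to the basis.

The other S-polynomials (S(f_1,g_3), S(f_2,g_3)) all reduce to 0 modulo the current basis, so we have a Gröbner basis.
Inter-reduce: drop elements whose leading term is divisible by another's, tail-reduce, and make monic.
Reduced Gröbner basis: {q*r - q + 24*r - 24, p + 1/4*r - 1/4}.

Buchberger on the second generating set:
h_1 = 8*p*q + 48*p + 5*q - 36*r + 36, LT = p*q.
h_2 = -10*p - 5/2*r + 5/2, LT = p.

S(h_1,h_2): lcm = p*q. S = -1/4*q*r + 6*p + 7/8*q - 9/2*r + 9/2.
  leading term q*r: no divisor's leading term divides it; move -1/4*q*r to the remainder.
  leading term p: subtract (-3/5)·h_2 from 6*p + 7/8*q - 9/2*r + 9/2 → 7/8*q - 6*r + 6
  leading term q: no divisor's leading term divides it; move 7/8*q to the remainder.
  leading term r: no divisor's leading term divides it; move -6*r to the remainder.
  leading term 1: no divisor's leading term divides it; move 6 to the remainder.
  remainder -1/4*q*r + 7/8*q - 6*r + 6 ≠ 0; add k_3 = -1/4*q*r + 7/8*q - 6*r + 6 to the basis.

The other S-polynomials (S(h_1,k_3), S(h_2,k_3)) all reduce to 0 modulo the current basis, so we have a Gröbner basis.
Inter-reduce: drop elements whose leading term is divisible by another's, tail-reduce, and make monic.
Reduced Gröbner basis: {q*r - 7/2*q + 24*r - 24, p + 1/4*r - 1/4}.

The bases are distinct; the ideals are different.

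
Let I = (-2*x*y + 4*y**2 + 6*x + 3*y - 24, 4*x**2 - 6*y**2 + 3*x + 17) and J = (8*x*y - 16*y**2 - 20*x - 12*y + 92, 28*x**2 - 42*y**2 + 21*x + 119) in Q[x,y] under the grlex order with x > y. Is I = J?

No, the ideals differ.

Equality of ideals is decidable: compute both reduced Gröbner bases (unique for the ordering) and check whether they agree.
Buchberger on the first generating set:
f_1 = -2*x*y + 4*y**2 + 6*x + 3*y - 24, LT = x*y.
f_2 = 4*x**2 - 6*y**2 + 3*x + 17, LT = x**2.

S(f_1,f_2): lcm = x**2*y. S = -2*x*y**2 + 3/2*y**3 - 3*x**2 - 9/4*x*y + 12*x - 17/4*y.
  leading term x*y**2: subtract (y)·f_1 from -2*x*y**2 + 3/2*y**3 - 3*x**2 - 9/4*x*y + 12*x - 17/4*y → -5/2*y**3 - 3*x**2 - 33/4*x*y - 3*y**2 + 12*x + 79/4*y
  leading term y**3: no divisor's leading term divides it; move -5/2*y**3 to the remainder.
  leading term x**2: subtract (-3/4)·f_2 from -3*x**2 - 33/4*x*y - 3*y**2 + 12*x + 79/4*y → -33/4*x*y - 15/2*y**2 + 57/4*x + 79/4*y + 51/4
  leading term x*y: subtract (33/8)·f_1 from -33/4*x*y - 15/2*y**2 + 57/4*x + 79/4*y + 51/4 → -24*y**2 - 21/2*x + 59/8*y + 447/4
  leading term y**2: no divisor's leading term divides it; move -24*y**2 to the remainder.
  leading term x: no divisor's leading term divides it; move -21/2*x to the remainder.
  leading term y: no divisor's leading term divides it; move 59/8*y to the remainder.
  leading term 1: no divisor's leading term divides it; move 447/4 to the remainder.
  remainder -5/2*y**3 - 24*y**2 - 21/2*x + 59/8*y + 447/4 ≠ 0; add g_3 = -5/2*y**3 - 24*y**2 - 21/2*x + 59/8*y + 447/4 to the basis.

The other S-polynomials (S(f_1,g_3), S(f_2,g_3)) all reduce to 0 modulo the current basis, so we have a Gröbner basis.
Inter-reduce: drop elements whose leading term is divisible by another's, tail-reduce, and make monic.
Reduced Gröbner basis: {y**3 + 48/5*y**2 + 21/5*x - 59/20*y - 447/10, x**2 - 3/2*y**2 + 3/4*x + 17/4, x*y - 2*y**2 - 3*x - 3/2*y + 12}.

Buchberger on the second generating set:
h_1 = 8*x*y - 16*y**2 - 20*x - 12*y + 92, LT = x*y.
h_2 = 28*x**2 - 42*y**2 + 21*x + 119, LT = x**2.

S(h_1,h_2): lcm = x**2*y. S = -2*x*y**2 + 3/2*y**3 - 5/2*x**2 - 9/4*x*y + 23/2*x - 17/4*y.
  leading term x*y**2: subtract (-1/4*y)·h_1 from -2*x*y**2 + 3/2*y**3 - 5/2*x**2 - 9/4*x*y + 23/2*x - 17/4*y → -5/2*y**3 - 5/2*x**2 - 29/4*x*y - 3*y**2 + 23/2*x + 75/4*y
  leading term y**3: no divisor's leading term divides it; move -5/2*y**3 to the remainder.
  leading term x**2: subtract (-5/56)·h_2 from -5/2*x**2 - 29/4*x*y - 3*y**2 + 23/2*x + 75/4*y → -29/4*x*y - 27/4*y**2 + 107/8*x + 75/4*y + 85/8
  leading term x*y: subtract (-29/32)·h_1 from -29/4*x*y - 27/4*y**2 + 107/8*x + 75/4*y + 85/8 → -85/4*y**2 - 19/4*x + 63/8*y + 94
  leading term y**2: no divisor's leading term divides it; move -85/4*y**2 to the remainder.
  leading term x: no divisor's leading term divides it; move -19/4*x to the remainder.
  leading term y: no divisor's leading term divides it; move 63/8*y to the remainder.
  leading term 1: no divisor's leading term divides it; move 94 to the remainder.
  remainder -5/2*y**3 - 85/4*y**2 - 19/4*x + 63/8*y + 94 ≠ 0; add k_3 = -5/2*y**3 - 85/4*y**2 - 19/4*x + 63/8*y + 94 to the basis.

The other S-polynomials (S(h_1,k_3), S(h_2,k_3)) all reduce to 0 modulo the current basis, so we have a Gröbner basis.
Inter-reduce: drop elements whose leading term is divisible by another's, tail-reduce, and make monic.
Reduced Gröbner basis: {y**3 + 17/2*y**2 + 19/10*x - 63/20*y - 188/5, x**2 - 3/2*y**2 + 3/4*x + 17/4, x*y - 2*y**2 - 5/2*x - 3/2*y + 23/2}.

Since the reduced bases disagree, the two ideals are not the same.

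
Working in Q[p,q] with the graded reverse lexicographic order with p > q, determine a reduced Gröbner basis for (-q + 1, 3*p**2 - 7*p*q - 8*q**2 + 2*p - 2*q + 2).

Buchberger's algorithm terminates because the ascending chain of leading-term ideals stabilizes.

f_1 = -q + 1, LT = q.
f_2 = 3*p**2 - 7*p*q - 8*q**2 + 2*p - 2*q + 2, LT = p**2.

The S-polynomials (S(f_1,f_2)) all reduce to 0 modulo the current basis, so we have a Gröbner basis.

G = {p**2 - 5/3*p - 8/3, q - 1}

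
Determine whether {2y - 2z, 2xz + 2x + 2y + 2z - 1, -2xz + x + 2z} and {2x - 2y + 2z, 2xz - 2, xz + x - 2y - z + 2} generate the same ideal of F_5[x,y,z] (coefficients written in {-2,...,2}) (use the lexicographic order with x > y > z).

No, the ideals differ.

Two ideals are equal iff their reduced Gröbner bases coincide (the reduced basis is unique for a fixed ordering).
Buchberger on the first generating set:
f_1 = 2y - 2z, LT = y.
f_2 = 2xz + 2x + 2y + 2z - 1, LT = xz.
f_3 = -2xz + x + 2z, LT = xz.

S(f_2,f_3): lcm = xz. S = -x + y + 2z + 2.
  leading term x: no divisor's leading term divides it; move -x to the remainder.
  leading term y: subtract (-2)·f_1 from y + 2z + 2 → -2z + 2
  leading term z: no divisor's leading term divides it; move -2z to the remainder.
  leading term 1: no divisor's leading term divides it; move 2 to the remainder.
  remainder -x - 2z + 2 ≠ 0; add g_4 = -x - 2z + 2 to the basis.

S(f_2,g_4): lcm = xz. S = x + y - 2z^{2} - 2z + 2.
  leading term x: subtract (-1)·g_4 from x + y - 2z^{2} - 2z + 2 → y - 2z^{2} + z - 1
  leading term y: subtract (-2)·f_1 from y - 2z^{2} + z - 1 → -2z^{2} + 2z - 1
  leading term z^{2}: no divisor's leading term divides it; move -2z^{2} to the remainder.
  leading term z: no divisor's leading term divides it; move 2z to the remainder.
  leading term 1: no divisor's leading term divides it; move -1 to the remainder.
  remainder -2z^{2} + 2z - 1 ≠ 0; add g_5 = -2z^{2} + 2z - 1 to the basis.

The other S-polynomials (S(f_1,f_2), S(f_1,f_3), S(f_1,g_4), S(f_3,g_4), S(f_1,g_5), S(f_2,g_5), S(f_3,g_5), S(g_4,g_5)) all reduce to 0 modulo the current basis, so we have a Gröbner basis.
Inter-reduce: drop elements whose leading term is divisible by another's, tail-reduce, and make monic.
Reduced Gröbner basis: {x + 2z - 2, y - z, z^{2} - z - 2}.

Buchberger on the second generating set:
h_1 = 2x - 2y + 2z, LT = x.
h_2 = 2xz - 2, LT = xz.
h_3 = xz + x - 2y - z + 2, LT = xz.

S(h_1,h_2): lcm = xz. S = -yz + z^{2} + 1.
  leading term yz: no divisor's leading term divides it; move -yz to the remainder.
  leading term z^{2}: no divisor's leading term divides it; move z^{2} to the remainder.
  leading term 1: no divisor's leading term divides it; move 1 to the remainder.
  remainder -yz + z^{2} + 1 ≠ 0; add k_4 = -yz + z^{2} + 1 to the basis.

S(h_1,h_3): lcm = xz. S = -x - yz + 2y + z^{2} + z - 2.
  leading term x: subtract (2)·h_1 from -x - yz + 2y + z^{2} + z - 2 → -yz + y + z^{2} + 2z - 2
  leading term yz: subtract (1)·k_4 from -yz + y + z^{2} + 2z - 2 → y + 2z + 2
  leading term y: no divisor's leading term divides it; move y to the remainder.
  leading term z: no divisor's leading term divides it; move 2z to the remainder.
  leading term 1: no divisor's leading term divides it; move 2 to the remainder.
  remainder y + 2z + 2 ≠ 0; add k_5 = y + 2z + 2 to the basis.

S(k_4,k_5): lcm = yz. S = 2z^{2} - 2z - 1.
  leading term z^{2}: no divisor's leading term divides it; move 2z^{2} to the remainder.
  leading term z: no divisor's leading term divides it; move -2z to the remainder.
  leading term 1: no divisor's leading term divides it; move -1 to the remainder.
  remainder 2z^{2} - 2z - 1 ≠ 0; add k_6 = 2z^{2} - 2z - 1 to the basis.

The other S-polynomials (S(h_2,h_3), S(h_1,k_4), S(h_2,k_4), S(h_3,k_4), S(h_1,k_5), S(h_2,k_5), S(h_3,k_5), S(h_1,k_6), S(h_2,k_6), S(h_3,k_6), S(k_4,k_6), S(k_5,k_6)) all reduce to 0 modulo the current basis, so we have a Gröbner basis.
Inter-reduce: drop elements whose leading term is divisible by another's, tail-reduce, and make monic.
Reduced Gröbner basis: {x - 2z + 2, y + 2z + 2, z^{2} - z + 2}.

Since the reduced bases disagree, the two ideals are not the same.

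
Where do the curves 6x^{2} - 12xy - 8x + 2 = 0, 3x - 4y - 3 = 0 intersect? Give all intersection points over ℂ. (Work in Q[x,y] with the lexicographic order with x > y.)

Compute a lex Gröbner basis by Buchberger's algorithm.
f_1 = 6x^{2} - 12xy - 8x + 2, LT = x^{2}.
f_2 = 3x - 4y - 3, LT = x.

S(f_1,f_2): lcm = x^{2}. S = -\tfrac{2}{3}xy - \tfrac{1}{3}x + \tfrac{1}{3}.
  reduce S modulo (f_1, f_2):
  remainder -\tfrac{8}{9}y^{2} - \tfrac{10}{9}y ≠ 0; add h_3 = -\tfrac{8}{9}y^{2} - \tfrac{10}{9}y to the basis.

The other S-polynomials (S(f_1,h_3), S(f_2,h_3)) all reduce to 0 modulo the current basis, so we have a Gröbner basis.
Inter-reduce: drop elements whose leading term is divisible by another's, tail-reduce, and make monic.
Reduced Gröbner basis: {x - \tfrac{4}{3}y - 1, y^{2} + \tfrac{5}{4}y}.

A lex Gröbner basis eliminates variables successively. Here y^{2} + \tfrac{5}{4}y depends only on y, with roots {-5/4, 0}; lifting each root through the earlier basis elements recovers the full solutions.
  y = -5/4: the earlier basis element becomes x + \tfrac{2}{3} = 0, giving x = -2/3 — point (-2/3, -5/4).
  y = 0: the earlier basis element becomes x - 1 = 0, giving x = 1 — point (1, 0).
This is the nonlinear analogue of row-reducing a linear system.

{(-2/3, -5/4), (1, 0)}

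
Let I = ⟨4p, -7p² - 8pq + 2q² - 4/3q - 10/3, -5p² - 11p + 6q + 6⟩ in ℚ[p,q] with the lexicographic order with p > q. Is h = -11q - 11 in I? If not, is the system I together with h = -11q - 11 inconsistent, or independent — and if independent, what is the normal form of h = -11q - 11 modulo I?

-11q - 11 lies in I (it reduces to 0).

First compute the reduced Gröbner basis of I by Buchberger's algorithm.
f_1 = 4p, LT = p.
f_2 = -7p² - 8pq + 2q² - 4/3q - 10/3, LT = p².
f_3 = -5p² - 11p + 6q + 6, LT = p².

S(f_1,f_2): lcm = p². S = -8/7pq + 2/7q² - 4/21q - 10/21.
  leading term pq: subtract (-2/7q)·f_1 from -8/7pq + 2/7q² - 4/21q - 10/21 → 2/7q² - 4/21q - 10/21
  leading term q²: no divisor's leading term divides it; move 2/7q² to the remainder.
  leading term q: no divisor's leading term divides it; move -4/21q to the remainder.
  leading term 1: no divisor's leading term divides it; move -10/21 to the remainder.
  remainder 2/7q² - 4/21q - 10/21 ≠ 0; add k_4 = 2/7q² - 4/21q - 10/21 to the basis.

S(f_1,f_3): lcm = p². S = -11/5p + 6/5q + 6/5.
  leading term p: subtract (-11/20)·f_1 from -11/5p + 6/5q + 6/5 → 6/5q + 6/5
  leading term q: no divisor's leading term divides it; move 6/5q to the remainder.
  leading term 1: no divisor's leading term divides it; move 6/5 to the remainder.
  remainder 6/5q + 6/5 ≠ 0; add k_5 = 6/5q + 6/5 to the basis.

S(f_2,f_3): lcm = p². S = 8/7pq - 11/5p - 2/7q² + 146/105q + 176/105.
  leading term pq: subtract (2/7q)·f_1 from 8/7pq - 11/5p - 2/7q² + 146/105q + 176/105 → -11/5p - 2/7q² + 146/105q + 176/105
  leading term p: subtract (-11/20)·f_1 from -11/5p - 2/7q² + 146/105q + 176/105 → -2/7q² + 146/105q + 176/105
  leading term q²: subtract (-1)·k_4 from -2/7q² + 146/105q + 176/105 → 6/5q + 6/5
  leading term q: subtract (1)·k_5 from 6/5q + 6/5 → 0
  remainder 0.

S(f_1,k_4): leading monomials are coprime, so the S-polynomial reduces to 0 (Buchberger's first criterion).
S(f_2,k_4): leading monomials are coprime, so the S-polynomial reduces to 0 (Buchberger's first criterion).
S(f_3,k_4): leading monomials are coprime, so the S-polynomial reduces to 0 (Buchberger's first criterion).
S(f_1,k_5): leading monomials are coprime, so the S-polynomial reduces to 0 (Buchberger's first criterion).
S(f_2,k_5): leading monomials are coprime, so the S-polynomial reduces to 0 (Buchberger's first criterion).
S(f_3,k_5): leading monomials are coprime, so the S-polynomial reduces to 0 (Buchberger's first criterion).
S(k_4,k_5): lcm = q². S = -5/3q - 5/3.
  leading term q: subtract (-25/18)·k_5 from -5/3q - 5/3 → 0
  remainder 0.

Every S-polynomial of the final basis reduces to 0, so we have a Gröbner basis.
Inter-reduce: drop elements whose leading term is divisible by another's, tail-reduce, and make monic.
Reduced Gröbner basis: {p, q + 1}.
Label its elements g_1 = p, g_2 = q + 1.

Reduce h = -11q - 11 modulo G:
  leading term q: subtract (-11)·g_2 from -11q - 11 → 0
  normal form = 0.
Since the normal form is 0, h ∈ I.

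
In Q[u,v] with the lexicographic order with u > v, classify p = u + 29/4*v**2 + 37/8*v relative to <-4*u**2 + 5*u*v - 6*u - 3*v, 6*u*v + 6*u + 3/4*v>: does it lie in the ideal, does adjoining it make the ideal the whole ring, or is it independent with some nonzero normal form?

u + 29/4*v**2 + 37/8*v lies in I (it reduces to 0).

First compute the reduced Gröbner basis of I by Buchberger's algorithm.
f_1 = -4*u**2 + 5*u*v - 6*u - 3*v, LT = u**2.
f_2 = 6*u*v + 6*u + 3/4*v, LT = u*v.

S(f_1,f_2): lcm = u**2*v. S = -u**2 - 5/4*u*v**2 + 11/8*u*v + 3/4*v**2.
  leading term u**2: subtract (1/4)·f_1 from -u**2 - 5/4*u*v**2 + 11/8*u*v + 3/4*v**2 → -5/4*u*v**2 + 1/8*u*v + 3/2*u + 3/4*v**2 + 3/4*v
  leading term u*v**2: subtract (-5/24*v)·f_2 from -5/4*u*v**2 + 1/8*u*v + 3/2*u + 3/4*v**2 + 3/4*v → 11/8*u*v + 3/2*u + 29/32*v**2 + 3/4*v
  leading term u*v: subtract (11/48)·f_2 from 11/8*u*v + 3/2*u + 29/32*v**2 + 3/4*v → 1/8*u + 29/32*v**2 + 37/64*v
  leading term u: no divisor's leading term divides it; move 1/8*u to the remainder.
  leading term v**2: no divisor's leading term divides it; move 29/32*v**2 to the remainder.
  leading term v: no divisor's leading term divides it; move 37/64*v to the remainder.
  remainder 1/8*u + 29/32*v**2 + 37/64*v ≠ 0; add h_3 = 1/8*u + 29/32*v**2 + 37/64*v to the basis.

S(f_2,h_3): lcm = u*v. S = u - 29/4*v**3 - 37/8*v**2 + 1/8*v.
  leading term u: subtract (8)·h_3 from u - 29/4*v**3 - 37/8*v**2 + 1/8*v → -29/4*v**3 - 95/8*v**2 - 9/2*v
  leading term v**3: no divisor's leading term divides it; move -29/4*v**3 to the remainder.
  leading term v**2: no divisor's leading term divides it; move -95/8*v**2 to the remainder.
  leading term v: no divisor's leading term divides it; move -9/2*v to the remainder.
  remainder -29/4*v**3 - 95/8*v**2 - 9/2*v ≠ 0; add h_4 = -29/4*v**3 - 95/8*v**2 - 9/2*v to the basis.

The other S-polynomials (S(f_1,h_3), S(f_1,h_4), S(f_2,h_4), S(h_3,h_4)) all reduce to 0 modulo the current basis, so we have a Gröbner basis.
Inter-reduce: drop elements whose leading term is divisible by another's, tail-reduce, and make monic.
Reduced Gröbner basis: {u + 29/4*v**2 + 37/8*v, v**3 + 95/58*v**2 + 18/29*v}.
Label its elements g_1 = u + 29/4*v**2 + 37/8*v, g_2 = v**3 + 95/58*v**2 + 18/29*v.

Reduce p = u + 29/4*v**2 + 37/8*v modulo G:
  leading term u: subtract (1)·g_1 from u + 29/4*v**2 + 37/8*v → 0
  normal form = 0.
Since the normal form is 0, p ∈ I.

Ideal membership is decidable via reduction modulo a Gröbner basis.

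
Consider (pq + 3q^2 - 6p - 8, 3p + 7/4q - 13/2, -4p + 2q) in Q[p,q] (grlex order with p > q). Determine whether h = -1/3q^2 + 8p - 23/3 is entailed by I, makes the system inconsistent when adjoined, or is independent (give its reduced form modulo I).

Adjoining -1/3q^2 + 8p - 23/3 makes the ideal the whole ring: the system is inconsistent.

First compute the reduced Gröbner basis of I by Buchberger's algorithm.
f_1 = pq + 3q^2 - 6p - 8, LT = pq.
f_2 = 3p + 7/4q - 13/2, LT = p.
f_3 = -4p + 2q, LT = p.

S(f_1,f_2): lcm = pq. S = 29/12q^2 - 6p + 13/6q - 8.
  leading term q^2: no divisor's leading term divides it; move 29/12q^2 to the remainder.
  leading term p: subtract (-2)·f_2 from -6p + 13/6q - 8 → 17/3q - 21
  leading term q: no divisor's leading term divides it; move 17/3q to the remainder.
  leading term 1: no divisor's leading term divides it; move -21 to the remainder.
  remainder 29/12q^2 + 17/3q - 21 ≠ 0; add k_4 = 29/12q^2 + 17/3q - 21 to the basis.

S(f_1,f_3): lcm = pq. S = 7/2q^2 - 6p - 8.
  leading term q^2: subtract (42/29)·k_4 from 7/2q^2 - 6p - 8 → -6p - 238/29q + 650/29
  leading term p: subtract (-2)·f_2 from -6p - 238/29q + 650/29 → -273/58q + 273/29
  leading term q: no divisor's leading term divides it; move -273/58q to the remainder.
  leading term 1: no divisor's leading term divides it; move 273/29 to the remainder.
  remainder -273/58q + 273/29 ≠ 0; add k_5 = -273/58q + 273/29 to the basis.

The other S-polynomials (S(f_2,f_3), S(f_1,k_4), S(f_2,k_4), S(f_3,k_4), S(f_1,k_5), S(f_2,k_5), S(f_3,k_5), S(k_4,k_5)) all reduce to 0 modulo the current basis, so we have a Gröbner basis.
Inter-reduce: drop elements whose leading term is divisible by another's, tail-reduce, and make monic.
Reduced Gröbner basis: {p - 1, q - 2}.
Label its elements g_1 = p - 1, g_2 = q - 2.

Reduce h = -1/3q^2 + 8p - 23/3 modulo G:
  leading term q^2: subtract (-1/3q)·g_2 from -1/3q^2 + 8p - 23/3 → 8p - 2/3q - 23/3
  leading term p: subtract (8)·g_1 from 8p - 2/3q - 23/3 → -2/3q + 1/3
  leading term q: subtract (-2/3)·g_2 from -2/3q + 1/3 → -1
  leading term 1: no divisor's leading term divides it; move -1 to the remainder.
  normal form = -1.
The normal form is nonzero, so h ∉ I. Since h minus its normal form lies in I, I + (h) = I + (r) where r = -1; decide whether this ideal is the whole ring.
Here r = -1 is a nonzero constant, hence a unit: 1 ∈ I + (h), the Gröbner basis of I + (h) is {1}, and the enlarged system has no common solution — adjoining h is inconsistent.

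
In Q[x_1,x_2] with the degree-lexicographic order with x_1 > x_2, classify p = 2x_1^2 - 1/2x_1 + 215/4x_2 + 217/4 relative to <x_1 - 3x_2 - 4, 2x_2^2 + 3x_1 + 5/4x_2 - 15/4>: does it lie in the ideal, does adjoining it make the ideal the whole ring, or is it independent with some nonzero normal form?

Adjoining 2x_1^2 - 1/2x_1 + 215/4x_2 + 217/4 makes the ideal the whole ring: the system is inconsistent.

First compute the reduced Gröbner basis of I by Buchberger's algorithm.
f_1 = x_1 - 3x_2 - 4, LT = x_1.
f_2 = 2x_2^2 + 3x_1 + 5/4x_2 - 15/4, LT = x_2^2.

S(f_1,f_2): leading monomials are coprime, so the S-polynomial reduces to 0 (Buchberger's first criterion).
Every S-polynomial of the final basis reduces to 0, so we have a Gröbner basis.
Inter-reduce: drop elements whose leading term is divisible by another's, tail-reduce, and make monic.
Reduced Gröbner basis: {x_2^2 + 41/8x_2 + 33/8, x_1 - 3x_2 - 4}.
Label its elements g_1 = x_2^2 + 41/8x_2 + 33/8, g_2 = x_1 - 3x_2 - 4.

Reduce p = 2x_1^2 - 1/2x_1 + 215/4x_2 + 217/4 modulo G:
  leading term x_1^2: subtract (2x_1)·g_2 from 2x_1^2 - 1/2x_1 + 215/4x_2 + 217/4 → 6x_1x_2 + 15/2x_1 + 215/4x_2 + 217/4
  leading term x_1x_2: subtract (6x_2)·g_2 from 6x_1x_2 + 15/2x_1 + 215/4x_2 + 217/4 → 18x_2^2 + 15/2x_1 + 311/4x_2 + 217/4
  leading term x_2^2: subtract (18)·g_1 from 18x_2^2 + 15/2x_1 + 311/4x_2 + 217/4 → 15/2x_1 - 29/2x_2 - 20
  leading term x_1: subtract (15/2)·g_2 from 15/2x_1 - 29/2x_2 - 20 → 8x_2 + 10
  leading term x_2: no divisor's leading term divides it; move 8x_2 to the remainder.
  leading term 1: no divisor's leading term divides it; move 10 to the remainder.
  normal form = 8x_2 + 10.
The normal form is nonzero, so p ∉ I. Since p minus its normal form lies in I, I + (p) = I + (r) where r = 8x_2 + 10; decide whether this ideal is the whole ring.
Run Buchberger on G together with r (pairs among the g_i already reduce to 0 since G is a Gröbner basis):
g_1 = x_2^2 + 41/8x_2 + 33/8, LT = x_2^2.
g_2 = x_1 - 3x_2 - 4, LT = x_1.
r = 8x_2 + 10, LT = x_2.

S(g_1,g_2): leading monomials are coprime, so the S-polynomial reduces to 0 (Buchberger's first criterion).
S(g_1,r): lcm = x_2^2. S = 31/8x_2 + 33/8.
  leading term x_2: subtract (31/64)·r from 31/8x_2 + 33/8 → -23/32
  leading term 1: no divisor's leading term divides it; move -23/32 to the remainder.
  remainder -23/32 ≠ 0; add m_4 = -23/32 to the basis.

S(g_2,r): leading monomials are coprime, so the S-polynomial reduces to 0 (Buchberger's first criterion).
S(g_1,m_4): leading monomials are coprime, so the S-polynomial reduces to 0 (Buchberger's first criterion).
S(g_2,m_4): leading monomials are coprime, so the S-polynomial reduces to 0 (Buchberger's first criterion).
S(r,m_4): leading monomials are coprime, so the S-polynomial reduces to 0 (Buchberger's first criterion).
Every S-polynomial of the final basis reduces to 0, so we have a Gröbner basis.
Inter-reduce: drop elements whose leading term is divisible by another's, tail-reduce, and make monic.
Reduced Gröbner basis: {1}.
The reduced Gröbner basis of I + (p) is {1}: the ideal is the whole ring, so the enlarged system has no common solution — adjoining p is inconsistent.

Ideal membership is decidable via reduction modulo a Gröbner basis.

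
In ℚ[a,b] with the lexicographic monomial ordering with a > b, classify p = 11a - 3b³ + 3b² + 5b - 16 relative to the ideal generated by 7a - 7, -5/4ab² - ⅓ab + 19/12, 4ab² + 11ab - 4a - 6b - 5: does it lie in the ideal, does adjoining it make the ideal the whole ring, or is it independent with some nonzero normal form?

11a - 3b³ + 3b² + 5b - 16 lies in I (it reduces to 0).

First compute the reduced Gröbner basis of I by Buchberger's algorithm.
f_1 = 7a - 7, LT = a.
f_2 = -5/4ab² - ⅓ab + 19/12, LT = ab².
f_3 = 4ab² + 11ab - 4a - 6b - 5, LT = ab².

S(f_1,f_2): lcm = ab². S = -4/15ab - b² + 19/15.
  leading term ab: subtract (-4/105b)·f_1 from -4/15ab - b² + 19/15 → -b² - 4/15b + 19/15
  leading term b²: no divisor's leading term divides it; move -b² to the remainder.
  leading term b: no divisor's leading term divides it; move -4/15b to the remainder.
  leading term 1: no divisor's leading term divides it; move 19/15 to the remainder.
  remainder -b² - 4/15b + 19/15 ≠ 0; add h_4 = -b² - 4/15b + 19/15 to the basis.

S(f_1,f_3): lcm = ab². S = -11/4ab + a - b² + 3/2b + 5/4.
  leading term ab: subtract (-11/28b)·f_1 from -11/4ab + a - b² + 3/2b + 5/4 → a - b² - 5/4b + 5/4
  leading term a: subtract (1/7)·f_1 from a - b² - 5/4b + 5/4 → -b² - 5/4b + 9/4
  leading term b²: subtract (1)·h_4 from -b² - 5/4b + 9/4 → -59/60b + 59/60
  leading term b: no divisor's leading term divides it; move -59/60b to the remainder.
  leading term 1: no divisor's leading term divides it; move 59/60 to the remainder.
  remainder -59/60b + 59/60 ≠ 0; add h_5 = -59/60b + 59/60 to the basis.

S(f_2,f_3): lcm = ab². S = -149/60ab + a + 3/2b - 1/60.
  leading term ab: subtract (-149/420b)·f_1 from -149/60ab + a + 3/2b - 1/60 → a - 59/60b - 1/60
  leading term a: subtract (1/7)·f_1 from a - 59/60b - 1/60 → -59/60b + 59/60
  leading term b: subtract (1)·h_5 from -59/60b + 59/60 → 0
  remainder 0.

S(f_1,h_4): leading monomials are coprime, so the S-polynomial reduces to 0 (Buchberger's first criterion).
S(f_2,h_4): lcm = ab². S = 19/15a - 19/15.
  leading term a: subtract (19/105)·f_1 from 19/15a - 19/15 → 0
  remainder 0.

S(f_3,h_4): lcm = ab². S = 149/60ab + 4/15a - 3/2b - 5/4.
  leading term ab: subtract (149/420b)·f_1 from 149/60ab + 4/15a - 3/2b - 5/4 → 4/15a + 59/60b - 5/4
  leading term a: subtract (4/105)·f_1 from 4/15a + 59/60b - 5/4 → 59/60b - 59/60
  leading term b: subtract (-1)·h_5 from 59/60b - 59/60 → 0
  remainder 0.

S(f_1,h_5): leading monomials are coprime, so the S-polynomial reduces to 0 (Buchberger's first criterion).
S(f_2,h_5): lcm = ab². S = 19/15ab - 19/15.
  leading term ab: subtract (19/105b)·f_1 from 19/15ab - 19/15 → 19/15b - 19/15
  leading term b: subtract (-76/59)·h_5 from 19/15b - 19/15 → 0
  remainder 0.

S(f_3,h_5): lcm = ab². S = 15/4ab - a - 3/2b - 5/4.
  leading term ab: subtract (15/28b)·f_1 from 15/4ab - a - 3/2b - 5/4 → -a + 9/4b - 5/4
  leading term a: subtract (-1/7)·f_1 from -a + 9/4b - 5/4 → 9/4b - 9/4
  leading term b: subtract (-135/59)·h_5 from 9/4b - 9/4 → 0
  remainder 0.

S(h_4,h_5): lcm = b². S = 19/15b - 19/15.
  leading term b: subtract (-76/59)·h_5 from 19/15b - 19/15 → 0
  remainder 0.

Every S-polynomial of the final basis reduces to 0, so we have a Gröbner basis.
Inter-reduce: drop elements whose leading term is divisible by another's, tail-reduce, and make monic.
Reduced Gröbner basis: {a - 1, b - 1}.
Label its elements g_1 = a - 1, g_2 = b - 1.

Reduce p = 11a - 3b³ + 3b² + 5b - 16 modulo G:
  leading term a: subtract (11)·g_1 from 11a - 3b³ + 3b² + 5b - 16 → -3b³ + 3b² + 5b - 5
  leading term b³: subtract (-3b²)·g_2 from -3b³ + 3b² + 5b - 5 → 5b - 5
  leading term b: subtract (5)·g_2 from 5b - 5 → 0
  normal form = 0.
Since the normal form is 0, p ∈ I.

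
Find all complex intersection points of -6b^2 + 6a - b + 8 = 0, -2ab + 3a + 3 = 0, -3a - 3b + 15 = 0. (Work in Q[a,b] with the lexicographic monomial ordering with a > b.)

Compute a lex Gröbner basis by Buchberger's algorithm.
f_1 = 6a - 6b^2 - b + 8, LT = a.
f_2 = -2ab + 3a + 3, LT = ab.
f_3 = -3a - 3b + 15, LT = a.

S(f_1,f_2): lcm = ab. S = 3/2a - b^3 - 1/6b^2 + 4/3b + 3/2.
  leading term a: subtract (1/4)·f_1 from 3/2a - b^3 - 1/6b^2 + 4/3b + 3/2 → -b^3 + 4/3b^2 + 19/12b - 1/2
  leading term b^3: no divisor's leading term divides it; move -b^3 to the remainder.
  leading term b^2: no divisor's leading term divides it; move 4/3b^2 to the remainder.
  leading term b: no divisor's leading term divides it; move 19/12b to the remainder.
  leading term 1: no divisor's leading term divides it; move -1/2 to the remainder.
  remainder -b^3 + 4/3b^2 + 19/12b - 1/2 ≠ 0; add h_4 = -b^3 + 4/3b^2 + 19/12b - 1/2 to the basis.

S(f_1,f_3): lcm = a. S = -b^2 - 7/6b + 19/3.
  leading term b^2: no divisor's leading term divides it; move -b^2 to the remainder.
  leading term b: no divisor's leading term divides it; move -7/6b to the remainder.
  leading term 1: no divisor's leading term divides it; move 19/3 to the remainder.
  remainder -b^2 - 7/6b + 19/3 ≠ 0; add h_5 = -b^2 - 7/6b + 19/3 to the basis.

S(f_2,f_3): lcm = ab. S = -3/2a - b^2 + 5b - 3/2.
  leading term a: subtract (-1/4)·f_1 from -3/2a - b^2 + 5b - 3/2 → -5/2b^2 + 19/4b + 1/2
  leading term b^2: subtract (5/2)·h_5 from -5/2b^2 + 19/4b + 1/2 → 23/3b - 46/3
  leading term b: no divisor's leading term divides it; move 23/3b to the remainder.
  leading term 1: no divisor's leading term divides it; move -46/3 to the remainder.
  remainder 23/3b - 46/3 ≠ 0; add h_6 = 23/3b - 46/3 to the basis.

The other S-polynomials (S(f_1,h_4), S(f_2,h_4), S(f_3,h_4), S(f_1,h_5), S(f_2,h_5), S(f_3,h_5), S(h_4,h_5), S(f_1,h_6), S(f_2,h_6), S(f_3,h_6), S(h_4,h_6), S(h_5,h_6)) all reduce to 0 modulo the current basis, so we have a Gröbner basis.
Inter-reduce: drop elements whose leading term is divisible by another's, tail-reduce, and make monic.
Reduced Gröbner basis: {a - 3, b - 2}.

Elimination: the polynomial b - 2 lies in the elimination ideal for b, so b ∈ {2}. For each such b, the remaining basis elements (now univariate) give the rest of the solution.
  b = 2: the earlier basis element becomes a - 3 = 0, giving a = 3 — point (3, 2).

{(3, 2)}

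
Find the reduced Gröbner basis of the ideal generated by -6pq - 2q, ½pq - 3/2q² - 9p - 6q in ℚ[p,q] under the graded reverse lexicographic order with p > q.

f_1 = -6pq - 2q, LT = pq.
f_2 = ½pq - 3/2q² - 9p - 6q, LT = pq.

S(f_1,f_2): lcm = pq. S = 3q² + 18p + 37/3q.
  leading term q²: no divisor's leading term divides it; move 3q² to the remainder.
  leading term p: no divisor's leading term divides it; move 18p to the remainder.
  leading term q: no divisor's leading term divides it; move 37/3q to the remainder.
  remainder 3q² + 18p + 37/3q ≠ 0; add g_3 = 3q² + 18p + 37/3q to the basis.

S(f_1,g_3): lcm = pq². S = -6p² - 37/9pq + ⅓q².
  leading term p²: no divisor's leading term divides it; move -6p² to the remainder.
  leading term pq: subtract (37/54)·f_1 from -37/9pq + ⅓q² → ⅓q² + 37/27q
  leading term q²: subtract (1/9)·g_3 from ⅓q² + 37/27q → -2p
  leading term p: no divisor's leading term divides it; move -2p to the remainder.
  remainder -6p² - 2p ≠ 0; add g_4 = -6p² - 2p to the basis.

The other S-polynomials (S(f_2,g_3), S(f_1,g_4), S(f_2,g_4), S(g_3,g_4)) all reduce to 0 modulo the current basis, so we have a Gröbner basis.
Inter-reduce: drop elements whose leading term is divisible by another's, tail-reduce, and make monic.

G = {p² + ⅓p, pq + ⅓q, q² + 6p + 37/9q}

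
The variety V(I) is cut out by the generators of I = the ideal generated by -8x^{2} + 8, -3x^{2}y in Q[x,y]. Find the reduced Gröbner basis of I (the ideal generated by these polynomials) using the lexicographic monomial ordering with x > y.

f_1 = -8x^{2} + 8, LT = x^{2}.
f_2 = -3x^{2}y, LT = x^{2}y.

S(f_1,f_2): lcm = x^{2}y. S = -y.
  leading term y: no divisor's leading term divides it; move -y to the remainder.
  remainder -y ≠ 0; add g_3 = -y to the basis.

The other S-polynomials (S(f_1,g_3), S(f_2,g_3)) all reduce to 0 modulo the current basis, so we have a Gröbner basis.
Inter-reduce: drop elements whose leading term is divisible by another's, tail-reduce, and make monic.

G = {x^{2} - 1, y}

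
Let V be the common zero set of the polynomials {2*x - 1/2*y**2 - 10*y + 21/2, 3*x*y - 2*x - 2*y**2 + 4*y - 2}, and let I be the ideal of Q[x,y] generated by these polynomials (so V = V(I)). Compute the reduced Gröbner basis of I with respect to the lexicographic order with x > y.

f_1 = 2*x - 1/2*y**2 - 10*y + 21/2, LT = x.
f_2 = 3*x*y - 2*x - 2*y**2 + 4*y - 2, LT = x*y.

S(f_1,f_2): lcm = x*y. S = 2/3*x - 1/4*y**3 - 13/3*y**2 + 47/12*y + 2/3.
  leading term x: subtract (1/3)·f_1 from 2/3*x - 1/4*y**3 - 13/3*y**2 + 47/12*y + 2/3 → -1/4*y**3 - 25/6*y**2 + 29/4*y - 17/6
  leading term y**3: no divisor's leading term divides it; move -1/4*y**3 to the remainder.
  leading term y**2: no divisor's leading term divides it; move -25/6*y**2 to the remainder.
  leading term y: no divisor's leading term divides it; move 29/4*y to the remainder.
  leading term 1: no divisor's leading term divides it; move -17/6 to the remainder.
  remainder -1/4*y**3 - 25/6*y**2 + 29/4*y - 17/6 ≠ 0; add g_3 = -1/4*y**3 - 25/6*y**2 + 29/4*y - 17/6 to the basis.

The other S-polynomials (S(f_1,g_3), S(f_2,g_3)) all reduce to 0 modulo the current basis, so we have a Gröbner basis.
Inter-reduce: drop elements whose leading term is divisible by another's, tail-reduce, and make monic.

G = {x - 1/4*y**2 - 5*y + 21/4, y**3 + 50/3*y**2 - 29*y + 34/3}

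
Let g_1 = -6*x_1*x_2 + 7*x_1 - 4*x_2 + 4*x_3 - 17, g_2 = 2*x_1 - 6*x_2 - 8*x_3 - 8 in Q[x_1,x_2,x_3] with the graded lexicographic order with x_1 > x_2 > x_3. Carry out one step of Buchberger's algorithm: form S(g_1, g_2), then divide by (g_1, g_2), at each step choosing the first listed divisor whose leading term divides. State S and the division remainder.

lcm(LM(g_1), LM(g_2)) = x_1*x_2.
S = (lcm/LT(g_1))·g_1 − (lcm/LT(g_2))·g_2 = 3*x_2**2 + 4*x_2*x_3 - 7/6*x_1 + 14/3*x_2 - 2/3*x_3 + 17/6.
Reduce S modulo (g_1, g_2) in that order:
  leading term x_2**2: no divisor's leading term divides it; move 3*x_2**2 to the remainder.
  leading term x_2*x_3: no divisor's leading term divides it; move 4*x_2*x_3 to the remainder.
  leading term x_1: subtract (-7/12)·g_2 from -7/6*x_1 + 14/3*x_2 - 2/3*x_3 + 17/6 → 7/6*x_2 - 16/3*x_3 - 11/6
  leading term x_2: no divisor's leading term divides it; move 7/6*x_2 to the remainder.
  leading term x_3: no divisor's leading term divides it; move -16/3*x_3 to the remainder.
  leading term 1: no divisor's leading term divides it; move -11/6 to the remainder.
The remainder 3*x_2**2 + 4*x_2*x_3 + 7/6*x_2 - 16/3*x_3 - 11/6 is nonzero, so it would be added as the next basis element.
An S-polynomial is built so that the two leading terms cancel; whether anything survives reduction is exactly the Gröbner-basis criterion.

S(g_1, g_2) = 3*x_2**2 + 4*x_2*x_3 - 7/6*x_1 + 14/3*x_2 - 2/3*x_3 + 17/6; remainder on division = 3*x_2**2 + 4*x_2*x_3 + 7/6*x_2 - 16/3*x_3 - 11/6.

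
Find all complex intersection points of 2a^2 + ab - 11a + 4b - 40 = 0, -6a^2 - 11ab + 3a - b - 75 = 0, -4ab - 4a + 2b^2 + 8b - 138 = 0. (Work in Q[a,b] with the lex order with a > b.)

Compute a lex Gröbner basis by Buchberger's algorithm.
f_1 = 2a^2 + ab - 11a + 4b - 40, LT = a^2.
f_2 = -6a^2 - 11ab + 3a - b - 75, LT = a^2.
f_3 = -4ab - 4a + 2b^2 + 8b - 138, LT = ab.

S(f_1,f_2): lcm = a^2. S = -4/3ab - 5a + 11/6b - 65/2.
  reduce S modulo (f_1, f_2, f_3):
  remainder -11/3a - 2/3b^2 - 5/6b + 27/2 ≠ 0; add h_4 = -11/3a - 2/3b^2 - 5/6b + 27/2 to the basis.

S(f_1,f_3): lcm = a^2b. S = -a^2 + ab^2 - 7/2ab - 69/2a + 2b^2 - 20b.
  reduce S modulo (f_1, f_2, f_3, h_4):
  remainder 1/2b^3 + 94/11b^2 - 1151/22b - 160/11 ≠ 0; add h_5 = 1/2b^3 + 94/11b^2 - 1151/22b - 160/11 to the basis.

S(f_2,f_3): lcm = a^2b. S = -a^2 + 7/3ab^2 + 3/2ab - 69/2a + 1/6b^2 + 25/2b.
  reduce S modulo (f_1, f_2, f_3, h_4, h_5):
  remainder -266/33b^2 + 2126/33b - 3980/33 ≠ 0; add h_6 = -266/33b^2 + 2126/33b - 3980/33 to the basis.

S(f_1,h_4): lcm = a^2. S = -2/11ab^2 + 3/11ab - 20/11a + 2b - 20.
  reduce S modulo (f_1, f_2, f_3, h_4, h_5, h_6):
  remainder 21677/1463b - 108385/1463 ≠ 0; add h_7 = 21677/1463b - 108385/1463 to the basis.

The other S-polynomials (S(f_2,h_4), S(f_3,h_4), S(f_1,h_5), S(f_2,h_5), S(f_3,h_5), S(h_4,h_5), S(f_1,h_6), S(f_2,h_6), S(f_3,h_6), S(h_4,h_6), S(h_5,h_6), S(f_1,h_7), S(f_2,h_7), S(f_3,h_7), S(h_4,h_7), S(h_5,h_7), S(h_6,h_7)) all reduce to 0 modulo the current basis, so we have a Gröbner basis.
Inter-reduce: drop elements whose leading term is divisible by another's, tail-reduce, and make monic.
Reduced Gröbner basis: {a + 2, b - 5}.

A lex Gröbner basis eliminates variables successively. Here b - 5 depends only on b, with roots {5}; lifting each root through the earlier basis elements recovers the full solutions.
  b = 5: the earlier basis element becomes a + 2 = 0, giving a = -2 — point (-2, 5).
A lex Gröbner basis triangularizes the system, enabling back-substitution.

{(-2, 5)}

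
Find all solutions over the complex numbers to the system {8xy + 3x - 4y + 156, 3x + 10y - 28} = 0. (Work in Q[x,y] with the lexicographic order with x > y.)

Compute a lex Gröbner basis by Buchberger's algorithm.
f_1 = 8xy + 3x - 4y + 156, LT = xy.
f_2 = 3x + 10y - 28, LT = x.

S(f_1,f_2): lcm = xy. S = 3/8x - 10/3y^2 + 53/6y + 39/2.
  reduce S modulo (f_1, f_2):
  remainder -10/3y^2 + 91/12y + 23 ≠ 0; add h_3 = -10/3y^2 + 91/12y + 23 to the basis.

The other S-polynomials (S(f_1,h_3), S(f_2,h_3)) all reduce to 0 modulo the current basis, so we have a Gröbner basis.
Inter-reduce: drop elements whose leading term is divisible by another's, tail-reduce, and make monic.
Reduced Gröbner basis: {x + 10/3y - 28/3, y^2 - 91/40y - 69/10}.

Since the basis is lex-ordered, y^2 - 91/40y - 69/10 is univariate in y. Its roots are {-69/40, 4}. Back-substituting each root into the other basis elements fixes the other coordinates.
  y = -69/40: the earlier basis element becomes x - 181/12 = 0, giving x = 181/12 — point (181/12, -69/40).
  y = 4: the earlier basis element becomes x + 4 = 0, giving x = -4 — point (-4, 4).

{(181/12, -69/40), (-4, 4)}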